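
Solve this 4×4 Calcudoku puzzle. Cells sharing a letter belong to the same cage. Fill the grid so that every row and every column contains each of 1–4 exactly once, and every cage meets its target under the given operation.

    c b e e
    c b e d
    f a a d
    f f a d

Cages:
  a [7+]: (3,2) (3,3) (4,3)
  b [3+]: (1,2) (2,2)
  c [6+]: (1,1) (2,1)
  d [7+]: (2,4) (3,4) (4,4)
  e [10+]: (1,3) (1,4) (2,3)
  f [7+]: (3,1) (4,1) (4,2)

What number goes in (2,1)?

4

In row 1, 1 can only go at (1,2), so (1,2) = 1.
Column 2 now contains 1; hence (2,2) = 2.
Cage c needs two cells with sum 6, leaving (1,1) = 2.
2 is placed in row 1, which forces (1,3) = 4.
Row 1 now contains 4, leaving (1,4) = 3.
Row 2 now contains 2, which forces (2,1) = 4.
Column 3 now contains 4, which forces (2,3) = 3.
Row 2 already has 4, so (2,4) = 1.
Column 1 now contains 2, leaving (4,1) = 1.
1 is placed in row 4, leaving (4,3) = 2.
Row 4 now contains 2; hence (4,4) = 4.
Column 1 now contains 1; hence (3,1) = 3.
The 3 cells of cage a must have sum 7, so (3,2) = 4.
Column 3 already has 2; hence (3,3) = 1.
Column 4 now contains 4, leaving (3,4) = 2.
Row 4 already has 4, so (4,2) = 3.
The full grid is 2 1 4 3 / 4 2 3 1 / 3 4 1 2 / 1 3 2 4.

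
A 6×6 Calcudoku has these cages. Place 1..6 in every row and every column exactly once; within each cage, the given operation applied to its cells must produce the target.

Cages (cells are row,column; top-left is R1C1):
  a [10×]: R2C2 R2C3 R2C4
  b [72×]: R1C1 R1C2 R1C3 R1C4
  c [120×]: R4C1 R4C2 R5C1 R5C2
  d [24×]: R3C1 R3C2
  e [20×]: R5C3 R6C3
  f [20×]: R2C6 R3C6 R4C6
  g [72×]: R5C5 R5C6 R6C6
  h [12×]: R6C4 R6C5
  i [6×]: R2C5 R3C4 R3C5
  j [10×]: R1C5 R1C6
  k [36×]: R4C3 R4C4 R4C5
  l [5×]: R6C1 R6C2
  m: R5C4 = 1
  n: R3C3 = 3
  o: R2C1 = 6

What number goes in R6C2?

5

Cage o is a single given cell; hence R2C1 = 6.
6 is placed in column 1, leaving R3C1 = 4.
Row 3 now contains 4, leaving R3C2 = 6.
Cage n is given, which forces R3C3 = 3.
Cage m is given, which forces R5C4 = 1.
Cage i needs product 6, so R2C5 = 3.
Column 4 now contains 1, leaving R3C4 = 2.
Cage i needs product 6, so R3C5 = 1.
1 is placed in row 3, which forces R3C6 = 5.
Cage j needs two cells with product 10, leaving R1C5 = 5.
5 is placed in column 6; hence R1C6 = 2.
Column 4 already has 2, which forces R2C4 = 5.
The 3 cells of cage k must have product 36; hence R4C4 = 3.
Column 4 already has 3, which forces R6C4 = 6.
Cage b needs product 72, which forces R1C3 = 6.
Column 4 now contains 6, so R1C4 = 4.
Column 3 now contains 6; hence R4C3 = 2.
Row 4 now contains 2, which forces R4C5 = 6.
6 is placed in column 5, which forces R5C5 = 4.
Cage h needs two cells with product 12, so R6C5 = 2.
The 3 cells of cage a must have product 10, so R2C2 = 2.
Column 3 now contains 2, leaving R2C3 = 1.
1 is placed in row 2; hence R2C6 = 4.
Row 4 now contains 2; hence R4C1 = 5.
The 4 cells of cage c must have product 120; hence R4C2 = 4.
Column 6 now contains 4, which forces R4C6 = 1.
2 is placed in column 2, so R5C2 = 3.
Row 5 already has 4; hence R5C3 = 5.
Cage g has product 72, so R5C6 = 6.
Column 1 now contains 5, which forces R6C1 = 1.
Row 6 now contains 1; hence R6C2 = 5.
Cage e's pair has product 20, which forces R6C3 = 4.
Cage g needs product 72, which forces R6C6 = 3.
Column 1 already has 1, which forces R1C1 = 3.
3 is placed in column 2, so R1C2 = 1.
Row 5 now contains 3; hence R5C1 = 2.
Completed grid: 3 1 6 4 5 2 / 6 2 1 5 3 4 / 4 6 3 2 1 5 / 5 4 2 3 6 1 / 2 3 5 1 4 6 / 1 5 4 6 2 3.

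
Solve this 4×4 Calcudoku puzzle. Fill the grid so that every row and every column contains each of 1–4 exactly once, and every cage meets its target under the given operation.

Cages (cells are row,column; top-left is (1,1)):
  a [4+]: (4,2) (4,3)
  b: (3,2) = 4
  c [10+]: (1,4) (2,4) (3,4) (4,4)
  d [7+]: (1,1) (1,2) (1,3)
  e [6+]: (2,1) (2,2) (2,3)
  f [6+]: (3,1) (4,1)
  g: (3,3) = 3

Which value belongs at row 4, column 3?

B is a freebie, so (3,2) = 4.
G is a freebie; hence (3,3) = 3.
3 is placed in column 3, leaving (4,3) = 1.
Column 3 now contains 1; hence (2,3) = 2.
Row 3 already has 4, leaving (3,1) = 2.
Row 3 now contains 2, which forces (3,4) = 1.
Cage f needs two cells with sum 6; hence (4,1) = 4.
Row 4 already has 1, which forces (4,2) = 3.
Row 4 now contains 3, so (4,4) = 2.
Column 1 already has 4; hence (1,1) = 1.
The 3 cells of cage d must have sum 7, so (1,2) = 2.
Column 3 already has 2, so (1,3) = 4.
Row 1 already has 4, leaving (1,4) = 3.
Cage e needs sum 6, which forces (2,1) = 3.
Column 2 already has 3; hence (2,2) = 1.
3 is placed in column 4, leaving (2,4) = 4.
Filled in: 1 2 4 3 / 3 1 2 4 / 2 4 3 1 / 4 3 1 2.

1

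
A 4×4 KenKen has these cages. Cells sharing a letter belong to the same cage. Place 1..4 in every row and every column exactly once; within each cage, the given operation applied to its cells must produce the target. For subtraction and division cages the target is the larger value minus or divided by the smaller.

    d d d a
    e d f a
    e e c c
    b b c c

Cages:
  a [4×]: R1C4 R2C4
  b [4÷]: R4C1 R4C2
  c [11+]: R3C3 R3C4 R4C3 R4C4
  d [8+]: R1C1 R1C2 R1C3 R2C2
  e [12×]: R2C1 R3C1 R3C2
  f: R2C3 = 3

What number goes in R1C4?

F is a freebie, so R2C3 = 3.
Row 4 needs a 3, and only R4C4 is open for it.
Cage c needs sum 11; hence R3C3 = 4.
The 4 cells of cage c must have sum 11; hence R3C4 = 2.
Cage c needs sum 11, which forces R4C3 = 2.
Column 3 already has 2, which forces R1C3 = 1.
1 is placed in row 1, which forces R1C4 = 4.
Cage e needs product 12, leaving R2C1 = 4.
Column 4 already has 4, which forces R2C4 = 1.
4 is placed in column 1, leaving R4C1 = 1.
Row 4 already has 1, leaving R4C2 = 4.
Row 1 now contains 4; hence R1C1 = 2.
The 4 cells of cage d must have sum 8, which forces R1C2 = 3.
1 is placed in row 2; hence R2C2 = 2.
Column 1 now contains 1, so R3C1 = 3.
The 3 cells of cage e must have product 12; hence R3C2 = 1.
Completed grid: 2 3 1 4 / 4 2 3 1 / 3 1 4 2 / 1 4 2 3.

4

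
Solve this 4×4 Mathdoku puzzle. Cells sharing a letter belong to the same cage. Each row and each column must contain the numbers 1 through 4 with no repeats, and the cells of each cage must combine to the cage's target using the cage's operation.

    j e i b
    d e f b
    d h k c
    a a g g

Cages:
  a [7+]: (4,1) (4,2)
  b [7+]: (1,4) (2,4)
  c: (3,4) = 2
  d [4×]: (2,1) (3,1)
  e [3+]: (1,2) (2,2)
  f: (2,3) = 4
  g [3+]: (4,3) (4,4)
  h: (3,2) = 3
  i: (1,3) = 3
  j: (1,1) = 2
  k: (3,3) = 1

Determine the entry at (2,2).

J is a freebie, leaving (1,1) = 2.
Row 1 now contains 2, which forces (1,2) = 1.
Cage i is a single given cell; hence (1,3) = 3.
Row 1 already has 3; hence (1,4) = 4.
Column 2 already has 1, so (2,2) = 2.
Cage f is a single given cell; hence (2,3) = 4.
Column 4 now contains 4, which forces (2,4) = 3.
Cage h is given; hence (3,2) = 3.
Cage k is a single given cell, so (3,3) = 1.
C is a freebie, leaving (3,4) = 2.
Column 2 already has 3, leaving (4,2) = 4.
Column 3 already has 1, so (4,3) = 2.
Column 4 now contains 2; hence (4,4) = 1.
4 is placed in row 2, so (2,1) = 1.
Row 3 already has 1, so (3,1) = 4.
4 is placed in row 4, which forces (4,1) = 3.
Filled in: 2 1 3 4 / 1 2 4 3 / 4 3 1 2 / 3 4 2 1.

2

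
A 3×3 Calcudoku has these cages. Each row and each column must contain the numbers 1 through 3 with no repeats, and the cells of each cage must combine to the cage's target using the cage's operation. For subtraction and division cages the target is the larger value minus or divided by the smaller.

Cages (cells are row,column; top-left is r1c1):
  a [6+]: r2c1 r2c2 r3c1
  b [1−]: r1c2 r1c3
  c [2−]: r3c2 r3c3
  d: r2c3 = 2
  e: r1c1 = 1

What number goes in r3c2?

Cage e is a single given cell, which forces r1c1 = 1.
D is a freebie, leaving r2c3 = 2.
Cage b needs two cells with difference 1, leaving r1c2 = 2.
Column 3 now contains 2, so r1c3 = 3.
2 is placed in row 2; hence r2c1 = 3.
Cage a has sum 6, so r2c2 = 1.
Cage a has sum 6, leaving r3c1 = 2.
1 is placed in column 2, which forces r3c2 = 3.
Column 3 already has 3; hence r3c3 = 1.
Completed grid: 1 2 3 / 3 1 2 / 2 3 1.

3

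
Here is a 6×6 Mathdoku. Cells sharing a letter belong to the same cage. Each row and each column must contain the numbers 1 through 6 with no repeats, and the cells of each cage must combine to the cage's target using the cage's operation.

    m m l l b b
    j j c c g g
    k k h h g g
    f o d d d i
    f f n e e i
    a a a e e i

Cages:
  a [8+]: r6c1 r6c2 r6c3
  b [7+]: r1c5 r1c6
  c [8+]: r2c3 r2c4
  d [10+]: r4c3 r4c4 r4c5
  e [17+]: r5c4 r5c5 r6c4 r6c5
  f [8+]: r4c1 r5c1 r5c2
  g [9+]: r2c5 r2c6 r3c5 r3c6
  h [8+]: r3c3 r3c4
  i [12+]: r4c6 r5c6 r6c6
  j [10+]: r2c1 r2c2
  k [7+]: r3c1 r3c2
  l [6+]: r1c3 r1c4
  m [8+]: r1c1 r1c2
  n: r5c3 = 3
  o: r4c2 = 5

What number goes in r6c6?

O is a freebie, so r4c2 = 5.
Cage n is a single given cell, leaving r5c3 = 3.
Row 4 needs a 4, and only r4c6 is open for it.
Row 4 needs a 2, and only r4c1 is open for it.
The two cells of cage c must have sum 8, leaving r2c3 = 5.
Cage c's pair has sum 8, so r2c4 = 3.
Cage d needs sum 10, leaving r4c5 = 3.
Column 1 needs a 1, and only r6c1 is open for it.
The 3 cells of cage a must have sum 8, which forces r6c2 = 3.
Cage a has sum 8; hence r6c3 = 4.
Cage m's pair has sum 8, so r1c1 = 6.
3 is placed in column 2, leaving r1c2 = 2.
Row 1 now contains 2; hence r1c3 = 1.
6 is placed in column 1, so r2c1 = 4.
4 is placed in row 2, leaving r2c2 = 6.
Cage k needs two cells with sum 7, so r3c1 = 3.
3 is placed in column 2, leaving r3c2 = 4.
Column 3 already has 1, so r4c3 = 6.
6 is placed in row 4; hence r4c4 = 1.
4 is placed in column 1, which forces r5c1 = 5.
Column 2 already has 2, so r5c2 = 1.
Cage l needs two cells with sum 6; hence r1c4 = 5.
The two cells of cage b must have sum 7; hence r1c5 = 4.
Cage b's pair has sum 7, so r1c6 = 3.
6 is placed in column 3, leaving r3c3 = 2.
Cage h needs two cells with sum 8; hence r3c4 = 6.
Column 4 now contains 6, leaving r6c4 = 2.
Row 6 already has 2; hence r6c6 = 6.
Column 4 already has 2, which forces r5c4 = 4.
The 4 cells of cage e must have sum 17; hence r5c5 = 6.
Column 6 now contains 6, so r5c6 = 2.
Row 6 already has 6; hence r6c5 = 5.
Cage g has sum 9; hence r2c5 = 2.
Column 6 already has 2, so r2c6 = 1.
Column 5 now contains 5, so r3c5 = 1.
Cage g has sum 9; hence r3c6 = 5.
Filled in: 6 2 1 5 4 3 / 4 6 5 3 2 1 / 3 4 2 6 1 5 / 2 5 6 1 3 4 / 5 1 3 4 6 2 / 1 3 4 2 5 6.

6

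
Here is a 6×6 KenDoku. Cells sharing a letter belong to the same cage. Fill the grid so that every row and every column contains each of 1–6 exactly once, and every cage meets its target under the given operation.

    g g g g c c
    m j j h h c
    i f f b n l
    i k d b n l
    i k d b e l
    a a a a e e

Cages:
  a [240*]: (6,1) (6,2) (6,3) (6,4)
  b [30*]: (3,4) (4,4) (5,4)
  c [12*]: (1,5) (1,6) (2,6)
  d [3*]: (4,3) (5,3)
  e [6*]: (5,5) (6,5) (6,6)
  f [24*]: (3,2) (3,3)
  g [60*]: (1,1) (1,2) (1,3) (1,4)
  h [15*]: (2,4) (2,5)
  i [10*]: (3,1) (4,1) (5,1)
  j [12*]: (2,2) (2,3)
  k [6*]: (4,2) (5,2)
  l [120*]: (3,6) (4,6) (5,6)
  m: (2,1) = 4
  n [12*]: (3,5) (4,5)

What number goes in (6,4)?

M is a freebie; hence (2,1) = 4.
The only place for 1 in row 2 is (2,6).
The only place for 4 in row 5 is (5,6).
In row 4, 4 can only go at (4,5), so (4,5) = 4.
Cage n needs two cells with product 12, so (3,5) = 3.
Cage h's pair has product 15, so (2,4) = 3.
Column 5 already has 3, so (2,5) = 5.
Cage e needs product 6, which forces (6,6) = 3.
In row 3, 2 can only go at (3,1), so (3,1) = 2.
Row 3 needs a 1, and only (3,4) is open for it.
Row 3 needs a 5, and only (3,6) is open for it.
5 is placed in column 6, so (4,6) = 6.
The 3 cells of cage c must have product 12, leaving (1,5) = 6.
6 is placed in column 6; hence (1,6) = 2.
Row 4 already has 6, which forces (4,4) = 5.
Cage b has product 30, leaving (5,4) = 6.
5 is placed in column 4, which forces (1,4) = 4.
Row 4 already has 5, so (4,1) = 1.
1 is placed in row 4, which forces (4,3) = 3.
Cage i has product 10, so (5,1) = 5.
3 is placed in column 3, leaving (5,3) = 1.
1 is placed in row 5, so (5,5) = 2.
Column 1 already has 5, which forces (6,1) = 6.
Column 4 now contains 4; hence (6,4) = 2.
Column 5 now contains 2, so (6,5) = 1.
Column 1 already has 5; hence (1,1) = 3.
The 4 cells of cage g must have product 60; hence (1,2) = 1.
Column 3 now contains 1, leaving (1,3) = 5.
Row 4 now contains 3, leaving (4,2) = 2.
2 is placed in row 5, leaving (5,2) = 3.
5 is placed in column 3, so (6,3) = 4.
Column 2 already has 2; hence (2,2) = 6.
Cage j's pair has product 12, leaving (2,3) = 2.
The two cells of cage f must have product 24, which forces (3,2) = 4.
Column 3 already has 4, which forces (3,3) = 6.
Row 6 already has 4; hence (6,2) = 5.
Completed grid: 3 1 5 4 6 2 / 4 6 2 3 5 1 / 2 4 6 1 3 5 / 1 2 3 5 4 6 / 5 3 1 6 2 4 / 6 5 4 2 1 3.

2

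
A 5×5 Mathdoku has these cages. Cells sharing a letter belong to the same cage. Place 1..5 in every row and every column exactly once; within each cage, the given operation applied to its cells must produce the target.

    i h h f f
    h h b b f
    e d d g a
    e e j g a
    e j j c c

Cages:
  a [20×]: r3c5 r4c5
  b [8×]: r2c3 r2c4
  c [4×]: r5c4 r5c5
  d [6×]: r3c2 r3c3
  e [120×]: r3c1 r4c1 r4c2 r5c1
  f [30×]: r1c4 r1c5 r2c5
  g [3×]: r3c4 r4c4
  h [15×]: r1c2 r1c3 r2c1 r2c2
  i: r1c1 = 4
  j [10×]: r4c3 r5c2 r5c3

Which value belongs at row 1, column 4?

Cage i is given, which forces r1c1 = 4.
Cage e needs product 120; hence r4c2 = 4.
4 is placed in row 4, leaving r4c5 = 5.
Cage f needs product 30; hence r1c4 = 5.
Column 5 now contains 5, leaving r3c5 = 4.
Column 5 already has 4, which forces r5c5 = 1.
Cage j needs product 10, leaving r4c3 = 1.
Row 4 now contains 1, which forces r4c4 = 3.
Row 5 now contains 1, so r5c4 = 4.
Cage h has product 15, which forces r1c2 = 1.
1 is placed in column 3, which forces r1c3 = 3.
Row 1 already has 3, leaving r1c5 = 2.
Cage h needs product 15, leaving r2c1 = 1.
Cage h has product 15; hence r2c2 = 5.
Cage b's pair has product 8, which forces r2c3 = 4.
4 is placed in column 4, leaving r2c4 = 2.
2 is placed in column 5; hence r2c5 = 3.
3 is placed in column 3; hence r3c3 = 2.
Column 4 now contains 3; hence r3c4 = 1.
Row 4 already has 3, which forces r4c1 = 2.
5 is placed in column 2; hence r5c2 = 2.
Column 3 already has 2, so r5c3 = 5.
Cage e needs product 120; hence r3c1 = 5.
Row 3 already has 2, leaving r3c2 = 3.
Row 5 now contains 5, leaving r5c1 = 3.
The full grid is 4 1 3 5 2 / 1 5 4 2 3 / 5 3 2 1 4 / 2 4 1 3 5 / 3 2 5 4 1.

5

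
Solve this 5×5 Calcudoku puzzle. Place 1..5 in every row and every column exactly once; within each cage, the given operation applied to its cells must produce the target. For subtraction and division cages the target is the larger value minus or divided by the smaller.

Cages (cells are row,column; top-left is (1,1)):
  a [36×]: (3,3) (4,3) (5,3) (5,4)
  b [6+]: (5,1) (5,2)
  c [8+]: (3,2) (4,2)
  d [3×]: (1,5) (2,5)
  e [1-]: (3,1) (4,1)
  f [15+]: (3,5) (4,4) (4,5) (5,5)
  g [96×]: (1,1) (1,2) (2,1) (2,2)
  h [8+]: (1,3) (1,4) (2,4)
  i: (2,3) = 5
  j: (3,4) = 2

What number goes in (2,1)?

4

Cage i is given; hence (2,3) = 5.
Cage j is a single given cell; hence (3,4) = 2.
Cage a has product 36, so (5,4) = 3.
The only place for 5 in row 1 is (1,4).
Cage h has sum 8, so (1,3) = 2.
Cage h needs sum 8, which forces (2,4) = 1.
Row 2 now contains 1, so (2,5) = 3.
Column 4 already has 5; hence (4,4) = 4.
Column 5 already has 3, which forces (1,5) = 1.
In row 4, 1 can only go at (4,3), so (4,3) = 1.
Cage a needs product 36, so (3,3) = 3.
1 is placed in column 3, so (5,3) = 4.
Row 3 now contains 3; hence (3,2) = 5.
The 4 cells of cage f must have sum 15, leaving (3,5) = 4.
Cage c needs two cells with sum 8; hence (4,2) = 3.
5 is placed in column 2, so (5,2) = 1.
Cage g has product 96, leaving (1,1) = 3.
3 is placed in column 2, so (1,2) = 4.
Cage g has product 96; hence (2,1) = 4.
The 4 cells of cage g must have product 96, leaving (2,2) = 2.
Row 3 already has 4, which forces (3,1) = 1.
The two cells of cage e must have difference 1; hence (4,1) = 2.
Row 4 already has 2, leaving (4,5) = 5.
Row 5 now contains 1; hence (5,1) = 5.
5 is placed in column 5, leaving (5,5) = 2.
Filled in: 3 4 2 5 1 / 4 2 5 1 3 / 1 5 3 2 4 / 2 3 1 4 5 / 5 1 4 3 2.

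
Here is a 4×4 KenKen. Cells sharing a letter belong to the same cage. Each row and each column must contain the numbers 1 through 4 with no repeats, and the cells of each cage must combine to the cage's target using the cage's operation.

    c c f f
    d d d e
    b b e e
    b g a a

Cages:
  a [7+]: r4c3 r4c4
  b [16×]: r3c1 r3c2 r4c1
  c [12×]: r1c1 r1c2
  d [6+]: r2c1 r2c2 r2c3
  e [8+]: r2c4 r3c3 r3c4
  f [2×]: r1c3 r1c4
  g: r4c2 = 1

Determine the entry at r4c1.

2

G is a freebie, which forces r4c2 = 1.
The only place for 4 in row 2 is r2c4.
Cage a's pair has sum 7, which forces r4c3 = 4.
Column 4 already has 4, so r4c4 = 3.
Cage b needs product 16, leaving r3c1 = 4.
Cage b needs product 16, so r3c2 = 2.
The 3 cells of cage e must have sum 8; hence r3c3 = 3.
Column 4 already has 3, leaving r3c4 = 1.
Row 4 now contains 4, which forces r4c1 = 2.
Column 1 now contains 4, leaving r1c1 = 3.
Cage c needs two cells with product 12; hence r1c2 = 4.
Cage f's pair has product 2, which forces r1c3 = 1.
Column 4 already has 1, so r1c4 = 2.
Cage d has sum 6, leaving r2c1 = 1.
Column 2 already has 2, so r2c2 = 3.
Cage d needs sum 6, so r2c3 = 2.
The full grid is 3 4 1 2 / 1 3 2 4 / 4 2 3 1 / 2 1 4 3.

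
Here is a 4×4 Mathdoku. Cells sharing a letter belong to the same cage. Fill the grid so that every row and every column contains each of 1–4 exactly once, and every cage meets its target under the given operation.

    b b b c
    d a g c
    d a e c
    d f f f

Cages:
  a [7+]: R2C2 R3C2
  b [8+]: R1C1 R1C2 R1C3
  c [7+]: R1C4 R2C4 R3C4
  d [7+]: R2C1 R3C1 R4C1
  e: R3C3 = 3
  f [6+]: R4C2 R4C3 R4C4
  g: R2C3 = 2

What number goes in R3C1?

2

Cage g is given; hence R2C3 = 2.
Cage e is a single given cell; hence R3C3 = 3.
Column 3 now contains 3, so R4C3 = 1.
Column 3 now contains 1; hence R1C3 = 4.
The two cells of cage a must have sum 7, so R2C2 = 3.
Row 3 now contains 3, leaving R3C2 = 4.
3 is placed in column 2, so R4C2 = 2.
Row 4 already has 2, leaving R4C4 = 3.
Cage b needs sum 8; hence R1C1 = 3.
3 is placed in column 2; hence R1C2 = 1.
Row 1 now contains 1; hence R1C4 = 2.
Cage d needs sum 7, leaving R2C1 = 1.
Cage c needs sum 7, which forces R2C4 = 4.
Cage d has sum 7, so R3C1 = 2.
Column 4 now contains 2, leaving R3C4 = 1.
Row 4 already has 2, which forces R4C1 = 4.
Filled in: 3 1 4 2 / 1 3 2 4 / 2 4 3 1 / 4 2 1 3.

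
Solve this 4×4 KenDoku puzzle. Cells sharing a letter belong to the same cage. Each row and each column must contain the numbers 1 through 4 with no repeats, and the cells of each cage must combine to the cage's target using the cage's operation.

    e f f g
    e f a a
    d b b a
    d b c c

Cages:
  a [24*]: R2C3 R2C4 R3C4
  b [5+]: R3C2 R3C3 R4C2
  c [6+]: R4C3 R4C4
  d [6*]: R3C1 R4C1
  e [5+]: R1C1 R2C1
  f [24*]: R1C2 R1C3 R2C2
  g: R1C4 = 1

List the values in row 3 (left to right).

2 3 1 4

Cage g is a single given cell, leaving R1C4 = 1.
In row 2, 1 can only go at R2C1, so R2C1 = 1.
Cage e's pair has sum 5, so R1C1 = 4.
The 3 cells of cage f must have product 24, which forces R2C2 = 4.
Cage a needs product 24, so R3C4 = 4.
4 is placed in column 4, which forces R4C4 = 2.
The 3 cells of cage a must have product 24, so R2C3 = 2.
Column 4 now contains 2, so R2C4 = 3.
Cage d needs two cells with product 6, which forces R3C1 = 2.
Cage b needs sum 5, so R3C2 = 3.
The 3 cells of cage b must have sum 5; hence R3C3 = 1.
2 is placed in row 4, so R4C1 = 3.
2 is placed in row 4, which forces R4C2 = 1.
2 is placed in row 4; hence R4C3 = 4.
3 is placed in column 2; hence R1C2 = 2.
Column 3 already has 2, which forces R1C3 = 3.
Filled in: 4 2 3 1 / 1 4 2 3 / 2 3 1 4 / 3 1 4 2.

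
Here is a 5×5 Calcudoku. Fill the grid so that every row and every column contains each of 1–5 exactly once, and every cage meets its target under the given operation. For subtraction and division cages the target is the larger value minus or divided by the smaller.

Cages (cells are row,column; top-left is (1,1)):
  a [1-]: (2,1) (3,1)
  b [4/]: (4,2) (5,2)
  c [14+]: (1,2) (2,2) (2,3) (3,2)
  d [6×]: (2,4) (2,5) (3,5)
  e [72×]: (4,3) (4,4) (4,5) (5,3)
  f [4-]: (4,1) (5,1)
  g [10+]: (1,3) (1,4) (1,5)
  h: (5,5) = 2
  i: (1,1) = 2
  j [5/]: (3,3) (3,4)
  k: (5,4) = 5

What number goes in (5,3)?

I is a freebie, leaving (1,1) = 2.
Cage e has product 72, so (5,3) = 3.
K is a freebie, leaving (5,4) = 5.
Cage h is a single given cell, which forces (5,5) = 2.
Cage d needs product 6, so (2,4) = 2.
The two cells of cage j must have quotient 5, which forces (3,3) = 5.
Column 4 already has 5, leaving (3,4) = 1.
1 is placed in row 3, which forces (3,5) = 3.
Cage f needs two cells with difference 4, which forces (4,1) = 5.
Column 5 already has 3; hence (4,5) = 4.
Row 5 now contains 5, which forces (5,1) = 1.
1 is placed in row 5, leaving (5,2) = 4.
Cage g has sum 10, which forces (1,3) = 1.
Column 4 now contains 1, which forces (1,4) = 4.
Cage g has sum 10, so (1,5) = 5.
The two cells of cage a must have difference 1, so (2,1) = 3.
3 is placed in row 2, which forces (2,2) = 5.
5 is placed in column 3, leaving (2,3) = 4.
Column 5 already has 3, so (2,5) = 1.
3 is placed in row 3, leaving (3,1) = 4.
4 is placed in column 2, leaving (3,2) = 2.
Row 4 now contains 4; hence (4,2) = 1.
Row 4 now contains 4, leaving (4,3) = 2.
Row 4 now contains 4, so (4,4) = 3.
Row 1 already has 5, so (1,2) = 3.
Filled in: 2 3 1 4 5 / 3 5 4 2 1 / 4 2 5 1 3 / 5 1 2 3 4 / 1 4 3 5 2.

3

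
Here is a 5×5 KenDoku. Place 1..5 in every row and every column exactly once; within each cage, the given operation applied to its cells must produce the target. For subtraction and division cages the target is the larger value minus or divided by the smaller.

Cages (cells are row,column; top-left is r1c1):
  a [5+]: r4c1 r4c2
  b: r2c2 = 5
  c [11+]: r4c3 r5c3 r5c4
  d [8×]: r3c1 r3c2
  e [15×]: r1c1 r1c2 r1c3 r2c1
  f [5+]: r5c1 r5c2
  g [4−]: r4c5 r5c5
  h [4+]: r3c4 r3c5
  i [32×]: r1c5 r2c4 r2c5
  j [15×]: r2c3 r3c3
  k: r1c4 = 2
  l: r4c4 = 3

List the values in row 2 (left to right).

1 5 3 4 2

Cage k is a single given cell, leaving r1c4 = 2.
The 3 cells of cage i must have product 32, so r1c5 = 4.
Cage e needs product 15, which forces r2c1 = 1.
Cage b is given, which forces r2c2 = 5.
Row 2 already has 5; hence r2c3 = 3.
The 3 cells of cage i must have product 32, so r2c4 = 4.
Cage i has product 32, so r2c5 = 2.
Column 3 now contains 3; hence r3c3 = 5.
Cage l is a single given cell, so r4c4 = 3.
3 is placed in column 4, so r5c4 = 5.
Row 5 already has 5, leaving r5c5 = 1.
Cage e needs product 15, which forces r1c1 = 5.
The 4 cells of cage e must have product 15, so r1c2 = 3.
Column 3 now contains 5, which forces r1c3 = 1.
3 is placed in column 4, leaving r3c4 = 1.
Column 5 now contains 1, so r3c5 = 3.
Cage a's pair has sum 5, so r4c1 = 4.
Cage a's pair has sum 5; hence r4c2 = 1.
4 is placed in row 4, which forces r4c3 = 2.
Column 5 now contains 1, leaving r4c5 = 5.
Column 2 now contains 3; hence r5c2 = 2.
2 is placed in column 3, which forces r5c3 = 4.
Column 1 now contains 4, which forces r3c1 = 2.
Column 2 now contains 2, leaving r3c2 = 4.
Row 5 now contains 2, so r5c1 = 3.
Completed grid: 5 3 1 2 4 / 1 5 3 4 2 / 2 4 5 1 3 / 4 1 2 3 5 / 3 2 4 5 1.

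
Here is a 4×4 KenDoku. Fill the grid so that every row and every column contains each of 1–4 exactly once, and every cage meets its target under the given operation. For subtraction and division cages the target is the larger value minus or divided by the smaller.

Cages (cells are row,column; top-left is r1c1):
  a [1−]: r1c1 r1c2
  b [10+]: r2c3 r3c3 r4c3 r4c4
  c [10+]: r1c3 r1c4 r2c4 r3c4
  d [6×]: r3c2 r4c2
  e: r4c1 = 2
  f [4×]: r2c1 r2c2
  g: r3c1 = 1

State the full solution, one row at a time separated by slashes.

Cage g is given, which forces r3c1 = 1.
Cage e is a single given cell, so r4c1 = 2.
Row 4 already has 2; hence r4c2 = 3.
The two cells of cage a must have difference 1, so r1c1 = 3.
Column 1 already has 1; hence r2c1 = 4.
The two cells of cage f must have product 4; hence r2c2 = 1.
Column 2 now contains 3; hence r3c2 = 2.
Row 3 already has 2, leaving r3c3 = 3.
Row 3 now contains 3, leaving r3c4 = 4.
Column 4 now contains 4; hence r4c4 = 1.
2 is placed in column 2, which forces r1c2 = 4.
Cage c needs sum 10; hence r1c3 = 1.
Column 4 already has 1, leaving r1c4 = 2.
3 is placed in column 3, so r2c3 = 2.
The 4 cells of cage c must have sum 10, so r2c4 = 3.
Row 4 now contains 1, so r4c3 = 4.

3 4 1 2 / 4 1 2 3 / 1 2 3 4 / 2 3 4 1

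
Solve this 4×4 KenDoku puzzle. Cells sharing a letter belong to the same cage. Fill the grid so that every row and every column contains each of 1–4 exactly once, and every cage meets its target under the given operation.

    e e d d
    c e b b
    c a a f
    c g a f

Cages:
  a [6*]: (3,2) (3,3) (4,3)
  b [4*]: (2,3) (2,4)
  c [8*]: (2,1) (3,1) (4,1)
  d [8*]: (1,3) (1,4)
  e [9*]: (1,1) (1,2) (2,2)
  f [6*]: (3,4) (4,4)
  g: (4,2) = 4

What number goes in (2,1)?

Cage e needs product 9, which forces (1,1) = 3.
Cage e needs product 9, so (1,2) = 1.
The 3 cells of cage e must have product 9; hence (2,2) = 3.
3 is placed in column 2, which forces (3,2) = 2.
Row 3 already has 2, so (3,4) = 3.
G is a freebie, so (4,2) = 4.
Column 4 already has 3, so (4,4) = 2.
Cage d needs two cells with product 8, so (1,3) = 2.
2 is placed in column 4, leaving (1,4) = 4.
Cage c needs product 8, leaving (2,1) = 2.
4 is placed in column 4, so (2,4) = 1.
Cage c has product 8, leaving (3,1) = 4.
Row 3 now contains 3; hence (3,3) = 1.
2 is placed in row 4; hence (4,1) = 1.
The 3 cells of cage a must have product 6, leaving (4,3) = 3.
Row 2 already has 1, so (2,3) = 4.
Completed grid: 3 1 2 4 / 2 3 4 1 / 4 2 1 3 / 1 4 3 2.

2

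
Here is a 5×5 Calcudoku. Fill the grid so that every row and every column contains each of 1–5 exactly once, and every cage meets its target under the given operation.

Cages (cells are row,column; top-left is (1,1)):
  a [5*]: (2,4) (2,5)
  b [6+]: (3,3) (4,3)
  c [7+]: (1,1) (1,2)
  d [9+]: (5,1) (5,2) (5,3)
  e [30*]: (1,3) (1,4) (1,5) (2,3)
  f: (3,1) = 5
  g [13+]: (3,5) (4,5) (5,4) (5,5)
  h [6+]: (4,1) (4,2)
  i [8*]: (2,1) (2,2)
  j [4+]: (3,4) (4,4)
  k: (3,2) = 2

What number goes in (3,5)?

3

F is a freebie; hence (3,1) = 5.
K is a freebie, so (3,2) = 2.
The two cells of cage i must have product 8, which forces (2,1) = 2.
2 is placed in column 2; hence (2,2) = 4.
Column 1 now contains 2, so (4,1) = 1.
4 is placed in column 2, leaving (4,2) = 5.
5 is placed in row 4, so (4,3) = 2.
Row 4 already has 1, so (4,4) = 3.
3 is placed in row 4; hence (4,5) = 4.
Cage c needs two cells with sum 7; hence (1,1) = 4.
5 is placed in column 2, so (1,2) = 3.
Cage b's pair has sum 6, so (3,3) = 4.
Column 4 now contains 3; hence (3,4) = 1.
Row 3 now contains 1; hence (3,5) = 3.
Cage d has sum 9; hence (5,1) = 3.
The 3 cells of cage d must have sum 9, leaving (5,2) = 1.
The 3 cells of cage d must have sum 9, leaving (5,3) = 5.
Row 5 already has 5, which forces (5,4) = 4.
Row 5 already has 5; hence (5,5) = 2.
Column 3 already has 5, which forces (1,3) = 1.
The 4 cells of cage e must have product 30, which forces (1,4) = 2.
The 4 cells of cage e must have product 30, which forces (1,5) = 5.
The 4 cells of cage e must have product 30, leaving (2,3) = 3.
Column 4 already has 1, which forces (2,4) = 5.
Cage a needs two cells with product 5, leaving (2,5) = 1.
The full grid is 4 3 1 2 5 / 2 4 3 5 1 / 5 2 4 1 3 / 1 5 2 3 4 / 3 1 5 4 2.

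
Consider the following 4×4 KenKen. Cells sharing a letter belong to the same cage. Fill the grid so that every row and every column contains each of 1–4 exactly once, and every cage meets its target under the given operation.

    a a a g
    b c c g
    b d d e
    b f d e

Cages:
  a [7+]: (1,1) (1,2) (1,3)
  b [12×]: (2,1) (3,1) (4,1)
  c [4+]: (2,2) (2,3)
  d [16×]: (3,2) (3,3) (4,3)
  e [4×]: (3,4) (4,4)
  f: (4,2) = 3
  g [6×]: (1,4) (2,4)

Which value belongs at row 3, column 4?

1

F is a freebie; hence (4,2) = 3.
Column 2 already has 3, leaving (2,2) = 1.
Cage c needs two cells with sum 4, so (2,3) = 3.
3 is placed in row 2; hence (2,4) = 2.
Column 4 already has 2; hence (1,4) = 3.
3 is placed in row 2, which forces (2,1) = 4.
The 3 cells of cage b must have product 12, which forces (3,1) = 3.
Cage b has product 12, which forces (4,1) = 1.
1 is placed in row 4, which forces (4,4) = 4.
Column 1 now contains 1, leaving (1,1) = 2.
Cage a needs sum 7; hence (1,2) = 4.
Cage a has sum 7, so (1,3) = 1.
Cage d has product 16, which forces (3,2) = 2.
Cage d has product 16, so (3,3) = 4.
Column 4 already has 4, so (3,4) = 1.
Row 4 now contains 4; hence (4,3) = 2.
Completed grid: 2 4 1 3 / 4 1 3 2 / 3 2 4 1 / 1 3 2 4.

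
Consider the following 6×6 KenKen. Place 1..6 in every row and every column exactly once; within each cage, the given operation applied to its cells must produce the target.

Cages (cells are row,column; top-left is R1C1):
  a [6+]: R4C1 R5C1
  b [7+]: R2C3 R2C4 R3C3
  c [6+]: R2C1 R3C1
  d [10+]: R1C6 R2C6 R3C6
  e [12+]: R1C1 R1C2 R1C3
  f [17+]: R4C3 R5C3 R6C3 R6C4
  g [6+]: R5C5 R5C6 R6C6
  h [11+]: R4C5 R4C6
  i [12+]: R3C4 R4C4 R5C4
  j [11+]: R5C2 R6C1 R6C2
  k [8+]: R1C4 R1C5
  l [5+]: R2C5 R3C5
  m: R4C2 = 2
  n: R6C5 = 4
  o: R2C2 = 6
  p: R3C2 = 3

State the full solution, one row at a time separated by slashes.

3 5 4 2 6 1 / 1 6 2 4 3 5 / 5 3 1 6 2 4 / 4 2 3 1 5 6 / 2 4 6 5 1 3 / 6 1 5 3 4 2

O is a freebie; hence R2C2 = 6.
P is a freebie, so R3C2 = 3.
Cage m is given, leaving R4C2 = 2.
Cage n is a single given cell, leaving R6C5 = 4.
The two cells of cage l must have sum 5, leaving R2C5 = 3.
The two cells of cage l must have sum 5, so R3C5 = 2.
2 is placed in column 5, which forces R5C5 = 1.
Column 1 needs a 3, and only R1C1 is open for it.
3 is placed in row 1, which forces R1C4 = 2.
Cage k's pair has sum 8, so R1C5 = 6.
Column 5 already has 6; hence R4C5 = 5.
5 is placed in row 4, so R4C6 = 6.
Row 1 needs a 1, and only R1C6 is open for it.
In row 3, 6 can only go at R3C4, so R3C4 = 6.
Cage i has sum 12, so R4C4 = 1.
Cage i has sum 12, so R5C4 = 5.
Column 4 already has 5, which forces R6C4 = 3.
Row 6 already has 3; hence R6C6 = 2.
Cage b has sum 7, which forces R2C3 = 2.
1 is placed in column 4; hence R2C4 = 4.
4 is placed in row 2, so R2C6 = 5.
Cage b needs sum 7; hence R3C3 = 1.
5 is placed in column 6; hence R3C6 = 4.
Row 4 already has 1, which forces R4C1 = 4.
Cage f needs sum 17, which forces R4C3 = 3.
Row 5 already has 5; hence R5C1 = 2.
Row 5 already has 5, so R5C2 = 4.
Cage f has sum 17; hence R5C3 = 6.
2 is placed in column 6, leaving R5C6 = 3.
Cage j has sum 11, leaving R6C1 = 6.
Cage j has sum 11, so R6C2 = 1.
Cage f needs sum 17, which forces R6C3 = 5.
Column 2 already has 4; hence R1C2 = 5.
5 is placed in column 3; hence R1C3 = 4.
Row 2 already has 5, so R2C1 = 1.
Row 3 now contains 4, leaving R3C1 = 5.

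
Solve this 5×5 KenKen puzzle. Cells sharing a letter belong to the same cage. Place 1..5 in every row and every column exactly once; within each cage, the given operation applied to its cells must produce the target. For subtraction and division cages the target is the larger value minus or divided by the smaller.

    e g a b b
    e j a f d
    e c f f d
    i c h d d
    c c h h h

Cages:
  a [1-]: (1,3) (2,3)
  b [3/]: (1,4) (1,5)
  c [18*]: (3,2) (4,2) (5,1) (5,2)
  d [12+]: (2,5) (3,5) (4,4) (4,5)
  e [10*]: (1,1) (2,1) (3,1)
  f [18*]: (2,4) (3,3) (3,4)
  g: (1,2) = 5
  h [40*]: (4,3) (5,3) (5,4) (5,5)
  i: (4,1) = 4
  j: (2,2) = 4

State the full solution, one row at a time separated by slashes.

Cage g is given, leaving (1,2) = 5.
Cage j is given, which forces (2,2) = 4.
Cage f has product 18, so (2,4) = 3.
The 3 cells of cage f must have product 18, which forces (3,3) = 3.
The 3 cells of cage f must have product 18, leaving (3,4) = 2.
Cage i is a single given cell; hence (4,1) = 4.
Cage c needs product 18, so (5,1) = 3.
Column 4 now contains 3; hence (1,4) = 1.
The two cells of cage b must have quotient 3, which forces (1,5) = 3.
2 is placed in row 3; hence (3,2) = 1.
The 4 cells of cage d must have sum 12, which forces (3,5) = 4.
The 4 cells of cage c must have product 18, so (4,2) = 3.
Column 4 now contains 1, so (4,4) = 5.
Cage c has product 18, leaving (5,2) = 2.
5 is placed in column 4, leaving (5,4) = 4.
1 is placed in row 1, leaving (1,1) = 2.
Row 1 already has 2, leaving (1,3) = 4.
The 3 cells of cage e must have product 10; hence (2,1) = 1.
1 is placed in row 2, which forces (2,3) = 5.
1 is placed in row 2, so (2,5) = 2.
1 is placed in row 3, which forces (3,1) = 5.
Cage h needs product 40; hence (4,3) = 2.
Column 5 now contains 2, which forces (4,5) = 1.
5 is placed in column 3, leaving (5,3) = 1.
Column 5 already has 1, leaving (5,5) = 5.

2 5 4 1 3 / 1 4 5 3 2 / 5 1 3 2 4 / 4 3 2 5 1 / 3 2 1 4 5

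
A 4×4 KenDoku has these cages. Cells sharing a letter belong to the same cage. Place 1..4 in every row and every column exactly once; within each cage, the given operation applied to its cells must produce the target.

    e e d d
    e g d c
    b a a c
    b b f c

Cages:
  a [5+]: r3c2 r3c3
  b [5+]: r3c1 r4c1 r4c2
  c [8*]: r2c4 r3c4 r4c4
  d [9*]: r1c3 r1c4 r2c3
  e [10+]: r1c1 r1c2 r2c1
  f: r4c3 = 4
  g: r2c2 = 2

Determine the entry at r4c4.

Cage d needs product 9, which forces r1c3 = 1.
Cage d has product 9; hence r1c4 = 3.
G is a freebie, which forces r2c2 = 2.
The 3 cells of cage d must have product 9; hence r2c3 = 3.
Column 2 now contains 2, leaving r4c2 = 1.
F is a freebie, which forces r4c3 = 4.
4 is placed in row 4, which forces r4c4 = 2.
The 3 cells of cage e must have sum 10; hence r1c1 = 2.
Row 1 now contains 3, which forces r1c2 = 4.
3 is placed in row 2, which forces r2c1 = 4.
4 is placed in row 2, leaving r2c4 = 1.
Cage b needs sum 5; hence r3c1 = 1.
The two cells of cage a must have sum 5, which forces r3c2 = 3.
Column 3 now contains 4, which forces r3c3 = 2.
Column 4 now contains 1, leaving r3c4 = 4.
Row 4 already has 1, which forces r4c1 = 3.
The full grid is 2 4 1 3 / 4 2 3 1 / 1 3 2 4 / 3 1 4 2.

2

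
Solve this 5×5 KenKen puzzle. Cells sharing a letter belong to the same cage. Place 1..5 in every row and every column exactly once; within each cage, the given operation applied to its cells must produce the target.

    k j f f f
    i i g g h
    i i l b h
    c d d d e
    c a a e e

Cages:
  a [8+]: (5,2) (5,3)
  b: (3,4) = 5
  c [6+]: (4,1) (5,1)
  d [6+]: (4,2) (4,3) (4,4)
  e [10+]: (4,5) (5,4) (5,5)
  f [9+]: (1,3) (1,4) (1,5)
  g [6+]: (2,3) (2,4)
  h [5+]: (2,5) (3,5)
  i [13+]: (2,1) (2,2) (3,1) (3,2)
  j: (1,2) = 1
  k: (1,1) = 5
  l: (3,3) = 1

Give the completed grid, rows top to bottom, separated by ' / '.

Cage k is given; hence (1,1) = 5.
Cage j is given, which forces (1,2) = 1.
Cage l is given, so (3,3) = 1.
Cage b is a single given cell, leaving (3,4) = 5.
The 3 cells of cage d must have sum 6, so (4,4) = 1.
In row 2, 5 can only go at (2,2), so (2,2) = 5.
Column 2 already has 5, leaving (5,2) = 3.
Cage a needs two cells with sum 8, which forces (5,3) = 5.
3 is placed in column 2, leaving (4,2) = 2.
The 3 cells of cage d must have sum 6, which forces (4,3) = 3.
Cage e needs sum 10, so (5,4) = 4.
Cage i has sum 13, leaving (2,1) = 1.
Cage g's pair has sum 6, which forces (2,3) = 4.
Column 4 now contains 4, which forces (2,4) = 2.
Row 2 already has 2, so (2,5) = 3.
Cage i has sum 13, leaving (3,1) = 3.
2 is placed in column 2, so (3,2) = 4.
Row 3 now contains 4; hence (3,5) = 2.
Row 4 now contains 2, which forces (4,1) = 4.
Row 4 already has 4, leaving (4,5) = 5.
Row 5 now contains 4, so (5,1) = 2.
Column 5 now contains 2, which forces (5,5) = 1.
Column 3 already has 4, leaving (1,3) = 2.
2 is placed in column 4, leaving (1,4) = 3.
Column 5 now contains 2; hence (1,5) = 4.

5 1 2 3 4 / 1 5 4 2 3 / 3 4 1 5 2 / 4 2 3 1 5 / 2 3 5 4 1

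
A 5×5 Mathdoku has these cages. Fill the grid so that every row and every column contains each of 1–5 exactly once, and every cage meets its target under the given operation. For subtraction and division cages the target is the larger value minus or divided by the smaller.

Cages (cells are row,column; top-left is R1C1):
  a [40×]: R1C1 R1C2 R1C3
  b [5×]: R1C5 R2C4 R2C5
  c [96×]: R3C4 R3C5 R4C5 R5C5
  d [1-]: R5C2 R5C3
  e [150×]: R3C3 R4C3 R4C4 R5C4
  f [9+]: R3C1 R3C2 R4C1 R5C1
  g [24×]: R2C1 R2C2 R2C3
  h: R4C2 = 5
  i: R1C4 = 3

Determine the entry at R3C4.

4

I is a freebie; hence R1C4 = 3.
Cage b needs product 5, leaving R1C5 = 1.
Cage b has product 5, which forces R2C4 = 1.
Cage b needs product 5, so R2C5 = 5.
Cage c has product 96, so R3C4 = 4.
Cage h is a single given cell, so R4C2 = 5.
5 is placed in row 4, which forces R4C4 = 2.
2 is placed in column 4, leaving R5C4 = 5.
Cage e needs product 150, leaving R3C3 = 5.
Row 4 now contains 2, so R4C3 = 3.
3 is placed in row 4, leaving R4C5 = 4.
Cage a has product 40, leaving R1C1 = 5.
Row 4 already has 4, leaving R4C1 = 1.
Row 3 needs a 1, and only R3C2 is open for it.
The 4 cells of cage f must have sum 9, leaving R3C1 = 3.
Row 3 already has 3; hence R3C5 = 2.
Cage f needs sum 9, leaving R5C1 = 4.
Column 5 already has 2; hence R5C5 = 3.
4 is placed in column 1, which forces R2C1 = 2.
The 3 cells of cage g must have product 24, which forces R2C2 = 3.
Cage g has product 24, which forces R2C3 = 4.
Row 5 already has 3, so R5C2 = 2.
Cage d needs two cells with difference 1, so R5C3 = 1.
Column 2 now contains 2; hence R1C2 = 4.
4 is placed in column 3; hence R1C3 = 2.
The full grid is 5 4 2 3 1 / 2 3 4 1 5 / 3 1 5 4 2 / 1 5 3 2 4 / 4 2 1 5 3.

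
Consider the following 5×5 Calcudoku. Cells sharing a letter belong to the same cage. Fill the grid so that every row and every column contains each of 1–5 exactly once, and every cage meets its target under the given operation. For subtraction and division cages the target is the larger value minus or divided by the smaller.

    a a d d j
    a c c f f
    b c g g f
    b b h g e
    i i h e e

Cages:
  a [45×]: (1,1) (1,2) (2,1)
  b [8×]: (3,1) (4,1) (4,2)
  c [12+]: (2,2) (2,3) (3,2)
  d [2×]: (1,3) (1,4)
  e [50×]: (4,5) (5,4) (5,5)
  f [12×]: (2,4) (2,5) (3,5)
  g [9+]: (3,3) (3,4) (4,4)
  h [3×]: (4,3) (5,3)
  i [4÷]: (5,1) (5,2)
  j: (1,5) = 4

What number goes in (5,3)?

3

The 3 cells of cage a must have product 45, so (1,1) = 5.
Cage a needs product 45, which forces (1,2) = 3.
Cage j is given, which forces (1,5) = 4.
The 3 cells of cage a must have product 45, which forces (2,1) = 3.
Row 2 already has 3, which forces (2,5) = 1.
Cage e needs product 50; hence (4,5) = 5.
Cage e needs product 50, leaving (5,4) = 5.
Cage e needs product 50, so (5,5) = 2.
Cage c has sum 12, which forces (2,2) = 2.
The 3 cells of cage c must have sum 12; hence (2,3) = 5.
The 3 cells of cage f must have product 12, so (2,4) = 4.
Cage c has sum 12; hence (3,2) = 5.
Column 5 already has 2, which forces (3,5) = 3.
The 3 cells of cage g must have sum 9, which forces (3,3) = 4.
Cage g needs sum 9, so (3,4) = 2.
Cage g needs sum 9, leaving (4,4) = 3.
The two cells of cage d must have product 2; hence (1,3) = 2.
2 is placed in column 4, which forces (1,4) = 1.
Row 3 already has 2; hence (3,1) = 1.
Cage b has product 8, so (4,1) = 2.
Cage b needs product 8, so (4,2) = 4.
Row 4 already has 3, which forces (4,3) = 1.
Column 1 now contains 1, so (5,1) = 4.
Column 2 now contains 4, which forces (5,2) = 1.
Cage h needs two cells with product 3, leaving (5,3) = 3.
Completed grid: 5 3 2 1 4 / 3 2 5 4 1 / 1 5 4 2 3 / 2 4 1 3 5 / 4 1 3 5 2.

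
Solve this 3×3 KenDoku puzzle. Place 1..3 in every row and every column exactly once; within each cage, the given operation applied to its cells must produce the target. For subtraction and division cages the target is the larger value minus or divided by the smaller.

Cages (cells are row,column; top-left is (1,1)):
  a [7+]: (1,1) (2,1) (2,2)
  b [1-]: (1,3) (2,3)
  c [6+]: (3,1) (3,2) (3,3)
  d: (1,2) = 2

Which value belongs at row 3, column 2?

1

Cage d is a single given cell, which forces (1,2) = 2.
2 is placed in column 2, leaving (2,2) = 3.
3 is placed in column 2; hence (3,2) = 1.
Row 1 now contains 2, so (1,1) = 3.
Row 1 now contains 3; hence (1,3) = 1.
Row 2 now contains 3, so (2,1) = 1.
The two cells of cage b must have difference 1, which forces (2,3) = 2.
Column 1 already has 3; hence (3,1) = 2.
2 is placed in column 3, which forces (3,3) = 3.
Completed grid: 3 2 1 / 1 3 2 / 2 1 3.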